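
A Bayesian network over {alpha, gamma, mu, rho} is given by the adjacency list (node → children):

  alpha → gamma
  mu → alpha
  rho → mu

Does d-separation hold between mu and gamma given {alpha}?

The only undirected path from mu to gamma is:
Path 1: mu → alpha → gamma
  alpha is a chain here and alpha is conditioned on, so the path is blocked at alpha.
Since every path is blocked, d-separation holds.

Yes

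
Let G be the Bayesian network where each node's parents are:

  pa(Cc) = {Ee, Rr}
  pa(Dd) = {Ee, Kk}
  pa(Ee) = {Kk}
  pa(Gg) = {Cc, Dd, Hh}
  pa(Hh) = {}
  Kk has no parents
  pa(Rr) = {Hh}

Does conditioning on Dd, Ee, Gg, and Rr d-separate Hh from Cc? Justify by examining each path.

There are 4 undirected paths between Hh and Cc; checking each against the conditioning set {Dd, Ee, Gg, Rr}:
Path 1: Hh → Rr → Cc
  Rr is a chain here and Rr is conditioned on, so the path is blocked at Rr.
Path 2: Hh → Gg ← Cc
  Gg is a collider and Gg is conditioned on, which opens it — no node blocks this path, so it is active.
Path 3: Hh → Gg ← Dd ← Ee → Cc
  Dd is a chain here and Dd is conditioned on, so the path is blocked at Dd.
Path 4: Hh → Gg ← Dd ← Kk → Ee → Cc
  Dd is a chain here and Dd is conditioned on, so the path is blocked at Dd.
At least one path is unblocked, so d-separation fails.

No — Hh and Cc are not d-separated given {Dd, Ee, Gg, Rr}.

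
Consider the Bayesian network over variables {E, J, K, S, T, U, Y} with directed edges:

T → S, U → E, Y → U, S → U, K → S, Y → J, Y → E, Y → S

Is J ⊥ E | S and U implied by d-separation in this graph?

There are 3 undirected paths between J and E; checking each against the conditioning set {S, U}:
Path 1: J ← Y → E
  Y is a fork and Y is not conditioned on — no node blocks this path, so it is active.
Path 2: J ← Y → S → U → E
  S is a chain here and S is conditioned on, so the path is blocked at S.
Path 3: J ← Y → U → E
  U is a chain here and U is conditioned on, so the path is blocked at U.
Because an active path exists, J and E are not d-separated.

No — J and E are not d-separated given {S, U}.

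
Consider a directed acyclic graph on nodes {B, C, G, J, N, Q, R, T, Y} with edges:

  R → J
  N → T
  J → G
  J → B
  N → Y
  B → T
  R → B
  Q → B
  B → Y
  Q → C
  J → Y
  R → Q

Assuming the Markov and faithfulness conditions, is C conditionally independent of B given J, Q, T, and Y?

We examine all 5 paths between C and B:
Path 1: C ← Q ← R → J → B
  Q is a chain here and Q is conditioned on, so the path is blocked at Q.
Path 2: C ← Q ← R → J → Y ← N → T ← B
  Q is a chain here and Q is conditioned on, so the path is blocked at Q.
Path 3: C ← Q ← R → J → Y ← B
  Q is a chain here and Q is conditioned on, so the path is blocked at Q.
Path 4: C ← Q ← R → B
  Q is a chain here and Q is conditioned on, so the path is blocked at Q.
Path 5: C ← Q → B
  Q is a fork here and Q is conditioned on, so the path is blocked at Q.
Every path is blocked, so C and B are d-separated given {J, Q, T, Y}.

Yes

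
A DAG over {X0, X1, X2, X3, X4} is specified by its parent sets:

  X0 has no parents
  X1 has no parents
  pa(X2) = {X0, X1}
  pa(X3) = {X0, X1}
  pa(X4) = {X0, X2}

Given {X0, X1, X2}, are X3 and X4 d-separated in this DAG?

Yes

We examine all 4 paths between X3 and X4:
Path 1: X3 ← X1 → X2 → X4
  X1 is a fork here and X1 is conditioned on, so the path is blocked at X1.
Path 2: X3 ← X1 → X2 ← X0 → X4
  X1 is a fork here and X1 is conditioned on, so the path is blocked at X1.
Path 3: X3 ← X0 → X2 → X4
  X0 is a fork here and X0 is conditioned on, so the path is blocked at X0.
Path 4: X3 ← X0 → X4
  X0 is a fork here and X0 is conditioned on, so the path is blocked at X0.
Since every path is blocked, d-separation holds.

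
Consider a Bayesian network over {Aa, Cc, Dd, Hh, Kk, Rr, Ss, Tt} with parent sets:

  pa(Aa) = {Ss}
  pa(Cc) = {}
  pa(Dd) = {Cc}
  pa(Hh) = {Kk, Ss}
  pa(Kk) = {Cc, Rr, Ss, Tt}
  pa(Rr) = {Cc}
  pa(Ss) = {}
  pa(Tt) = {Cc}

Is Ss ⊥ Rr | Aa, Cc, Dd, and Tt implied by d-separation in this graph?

Yes

There are 6 undirected paths between Ss and Rr; checking each against the conditioning set {Aa, Cc, Dd, Tt}:
  1. Ss → Kk ← Cc → Rr — Kk:collider[blocks]; Cc:fork[blocks] ⇒ blocked
  2. Ss → Kk ← Tt ← Cc → Rr — Kk:collider[blocks]; Tt:chain[blocks]; Cc:fork[blocks] ⇒ blocked
  3. Ss → Kk ← Rr — Kk:collider[blocks] ⇒ blocked
  4. Ss → Hh ← Kk ← Cc → Rr — Hh:collider[blocks]; Kk:chain[open]; Cc:fork[blocks] ⇒ blocked
  5. Ss → Hh ← Kk ← Tt ← Cc → Rr — Hh:collider[blocks]; Kk:chain[open]; Tt:chain[blocks]; Cc:fork[blocks] ⇒ blocked
  6. Ss → Hh ← Kk ← Rr — Hh:collider[blocks]; Kk:chain[open] ⇒ blocked
Every path is blocked, so Ss and Rr are d-separated given {Aa, Cc, Dd, Tt}.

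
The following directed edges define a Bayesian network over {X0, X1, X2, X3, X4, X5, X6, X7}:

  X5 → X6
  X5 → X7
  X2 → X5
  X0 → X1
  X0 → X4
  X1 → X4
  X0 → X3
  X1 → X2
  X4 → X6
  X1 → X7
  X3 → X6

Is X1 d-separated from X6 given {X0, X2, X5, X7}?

There are 6 undirected paths between X1 and X6; checking each against the conditioning set {X0, X2, X5, X7}:
Path 1: X1 → X4 → X6
  X4 is a chain and X4 is not conditioned on — no node blocks this path, so it is active.
Path 2: X1 → X4 ← X0 → X3 → X6
  X4 is a collider here and neither X4 nor any of its descendants is conditioned on, so the collider stays closed — the path is blocked at X4.
Path 3: X1 → X2 → X5 → X6
  X2 is a chain here and X2 is conditioned on, so the path is blocked at X2.
Path 4: X1 → X7 ← X5 → X6
  X5 is a fork here and X5 is conditioned on, so the path is blocked at X5.
Path 5: X1 ← X0 → X4 → X6
  X0 is a fork here and X0 is conditioned on, so the path is blocked at X0.
Path 6: X1 ← X0 → X3 → X6
  X0 is a fork here and X0 is conditioned on, so the path is blocked at X0.
At least one path is unblocked, so d-separation fails.

No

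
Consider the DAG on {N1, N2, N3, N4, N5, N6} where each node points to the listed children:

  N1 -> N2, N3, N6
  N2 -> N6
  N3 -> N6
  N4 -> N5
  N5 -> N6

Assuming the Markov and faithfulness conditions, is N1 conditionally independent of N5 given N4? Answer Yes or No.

Yes

3 paths connect N1 and N5; each must be blocked for d-separation to hold:
  1. N1 → N3 → N6 ← N5 — N3:chain[open]; N6:collider[blocks] ⇒ blocked
  2. N1 → N2 → N6 ← N5 — N2:chain[open]; N6:collider[blocks] ⇒ blocked
  3. N1 → N6 ← N5 — N6:collider[blocks] ⇒ blocked
Every path is blocked, so N1 and N5 are d-separated given {N4}.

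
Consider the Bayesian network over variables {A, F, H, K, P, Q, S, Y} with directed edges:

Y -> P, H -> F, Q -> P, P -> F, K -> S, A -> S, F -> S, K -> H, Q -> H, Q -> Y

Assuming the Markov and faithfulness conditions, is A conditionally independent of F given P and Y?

4 paths connect A and F; each must be blocked for d-separation to hold:
  1. A → S ← F — S:collider[blocks] ⇒ blocked
  2. A → S ← K → H ← Q → Y → P → F — S:collider[blocks]; K:fork[open]; H:collider[blocks]; Q:fork[open]; Y:chain[blocks]; P:chain[blocks] ⇒ blocked
  3. A → S ← K → H ← Q → P → F — S:collider[blocks]; K:fork[open]; H:collider[blocks]; Q:fork[open]; P:chain[blocks] ⇒ blocked
  4. A → S ← K → H → F — S:collider[blocks]; K:fork[open]; H:chain[open] ⇒ blocked
Every path is blocked, so A and F are d-separated given {P, Y}.

Yes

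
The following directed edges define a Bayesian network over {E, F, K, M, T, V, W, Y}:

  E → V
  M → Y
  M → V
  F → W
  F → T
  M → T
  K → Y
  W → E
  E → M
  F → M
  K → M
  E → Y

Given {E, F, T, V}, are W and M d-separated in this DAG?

We examine all 6 paths between W and M:
  1. W ← F → T ← M — F:fork[blocks]; T:collider[open] ⇒ blocked
  2. W ← F → M — F:fork[blocks] ⇒ blocked
  3. W → E → Y ← K → M — E:chain[blocks]; Y:collider[blocks]; K:fork[open] ⇒ blocked
  4. W → E → Y ← M — E:chain[blocks]; Y:collider[blocks] ⇒ blocked
  5. W → E → V ← M — E:chain[blocks]; V:collider[open] ⇒ blocked
  6. W → E → M — E:chain[blocks] ⇒ blocked
All paths are blocked; W ⊥ M | {E, F, T, V} holds.

Yes — W and M are d-separated given {E, F, T, V}.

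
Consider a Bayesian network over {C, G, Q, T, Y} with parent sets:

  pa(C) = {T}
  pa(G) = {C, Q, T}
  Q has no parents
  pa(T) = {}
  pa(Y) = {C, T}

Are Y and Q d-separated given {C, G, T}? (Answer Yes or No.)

4 paths connect Y and Q; each must be blocked for d-separation to hold:
  1. Y ← C ← T → G ← Q — C:chain[blocks]; T:fork[blocks]; G:collider[open] ⇒ blocked
  2. Y ← C → G ← Q — C:fork[blocks]; G:collider[open] ⇒ blocked
  3. Y ← T → C → G ← Q — T:fork[blocks]; C:chain[blocks]; G:collider[open] ⇒ blocked
  4. Y ← T → G ← Q — T:fork[blocks]; G:collider[open] ⇒ blocked
Since every path is blocked, d-separation holds.

Yes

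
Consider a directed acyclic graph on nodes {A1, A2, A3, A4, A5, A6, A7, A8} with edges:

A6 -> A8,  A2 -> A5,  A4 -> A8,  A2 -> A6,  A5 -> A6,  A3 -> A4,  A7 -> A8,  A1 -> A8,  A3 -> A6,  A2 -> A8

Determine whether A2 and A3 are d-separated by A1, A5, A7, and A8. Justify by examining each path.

No — A2 and A3 are not d-separated given {A1, A5, A7, A8}.

6 paths connect A2 and A3; each must be blocked for d-separation to hold:
Path 1: A2 → A6 → A8 ← A4 ← A3
  A6 is a chain and A6 is not conditioned on; A8 is a collider and A8 is conditioned on, which opens it; A4 is a chain and A4 is not conditioned on — no node blocks this path, so it is active.
Path 2: A2 → A6 ← A3
  A6 is a collider and its descendant A8 is conditioned on, which opens it — no node blocks this path, so it is active.
Path 3: A2 → A5 → A6 → A8 ← A4 ← A3
  A5 is a chain here and A5 is conditioned on, so the path is blocked at A5.
Path 4: A2 → A5 → A6 ← A3
  A5 is a chain here and A5 is conditioned on, so the path is blocked at A5.
Path 5: A2 → A8 ← A6 ← A3
  A8 is a collider and A8 is conditioned on, which opens it; A6 is a chain and A6 is not conditioned on — no node blocks this path, so it is active.
Path 6: A2 → A8 ← A4 ← A3
  A8 is a collider and A8 is conditioned on, which opens it; A4 is a chain and A4 is not conditioned on — no node blocks this path, so it is active.
Because an active path exists, A2 and A3 are not d-separated.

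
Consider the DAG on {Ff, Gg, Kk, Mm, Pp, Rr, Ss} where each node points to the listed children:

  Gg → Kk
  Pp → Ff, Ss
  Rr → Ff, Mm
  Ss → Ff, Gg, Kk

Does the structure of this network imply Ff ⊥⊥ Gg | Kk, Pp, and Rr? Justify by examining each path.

No

Enumerating the 4 paths from Ff to Gg and testing each for blocking by {Kk, Pp, Rr}:
Path 1: Ff ← Pp → Ss → Gg
  Pp is a fork here and Pp is conditioned on, so the path is blocked at Pp.
Path 2: Ff ← Pp → Ss → Kk ← Gg
  Pp is a fork here and Pp is conditioned on, so the path is blocked at Pp.
Path 3: Ff ← Ss → Gg
  Ss is a fork and Ss is not conditioned on — no node blocks this path, so it is active.
Path 4: Ff ← Ss → Kk ← Gg
  Ss is a fork and Ss is not conditioned on; Kk is a collider and Kk is conditioned on, which opens it — no node blocks this path, so it is active.
Since the path Ff ← Ss → Gg is active, Ff and Gg are not d-separated given {Kk, Pp, Rr}.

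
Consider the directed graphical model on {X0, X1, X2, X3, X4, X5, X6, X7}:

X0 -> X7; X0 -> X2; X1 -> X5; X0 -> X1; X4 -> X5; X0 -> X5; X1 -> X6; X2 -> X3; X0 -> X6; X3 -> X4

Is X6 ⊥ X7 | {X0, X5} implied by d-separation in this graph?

Yes

We examine all 4 paths between X6 and X7:
Path 1: X6 ← X0 → X7
  X0 is a fork here and X0 is conditioned on, so the path is blocked at X0.
Path 2: X6 ← X1 → X5 ← X0 → X7
  X0 is a fork here and X0 is conditioned on, so the path is blocked at X0.
Path 3: X6 ← X1 → X5 ← X4 ← X3 ← X2 ← X0 → X7
  X0 is a fork here and X0 is conditioned on, so the path is blocked at X0.
Path 4: X6 ← X1 ← X0 → X7
  X0 is a fork here and X0 is conditioned on, so the path is blocked at X0.
All paths are blocked; X6 ⊥ X7 | {X0, X5} holds.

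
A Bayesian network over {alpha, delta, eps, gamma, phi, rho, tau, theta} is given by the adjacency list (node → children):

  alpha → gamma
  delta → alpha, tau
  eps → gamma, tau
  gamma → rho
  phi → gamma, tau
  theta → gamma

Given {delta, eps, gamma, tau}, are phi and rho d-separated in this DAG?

Yes

3 paths connect phi and rho; each must be blocked for d-separation to hold:
  1. phi → gamma → rho — gamma:chain[blocks] ⇒ blocked
  2. phi → tau ← eps → gamma → rho — tau:collider[open]; eps:fork[blocks]; gamma:chain[blocks] ⇒ blocked
  3. phi → tau ← delta → alpha → gamma → rho — tau:collider[open]; delta:fork[blocks]; alpha:chain[open]; gamma:chain[blocks] ⇒ blocked
Every path is blocked, so phi and rho are d-separated given {delta, eps, gamma, tau}.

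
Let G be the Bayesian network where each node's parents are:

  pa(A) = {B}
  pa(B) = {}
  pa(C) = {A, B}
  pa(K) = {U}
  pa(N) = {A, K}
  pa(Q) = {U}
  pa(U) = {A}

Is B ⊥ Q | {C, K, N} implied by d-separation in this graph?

Enumerating the 4 paths from B to Q and testing each for blocking by {C, K, N}:
  1. B → C ← A → N ← K ← U → Q — C:collider[open]; A:fork[open]; N:collider[open]; K:chain[blocks]; U:fork[open] ⇒ blocked
  2. B → C ← A → U → Q — C:collider[open]; A:fork[open]; U:chain[open] ⇒ active
  3. B → A → N ← K ← U → Q — A:chain[open]; N:collider[open]; K:chain[blocks]; U:fork[open] ⇒ blocked
  4. B → A → U → Q — A:chain[open]; U:chain[open] ⇒ active
Since the path B → C ← A → U → Q is active, B and Q are not d-separated given {C, K, N}.

No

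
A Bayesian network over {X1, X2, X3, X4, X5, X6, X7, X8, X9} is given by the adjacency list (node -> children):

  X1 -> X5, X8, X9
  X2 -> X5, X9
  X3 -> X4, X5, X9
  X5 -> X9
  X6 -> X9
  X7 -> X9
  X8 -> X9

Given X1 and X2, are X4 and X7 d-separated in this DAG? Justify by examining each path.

Enumerating the 5 paths from X4 to X7 and testing each for blocking by {X1, X2}:
Path 1: X4 ← X3 → X9 ← X7
  X9 is a collider here and neither X9 nor any of its descendants is conditioned on, so the collider stays closed — the path is blocked at X9.
Path 2: X4 ← X3 → X5 → X9 ← X7
  X9 is a collider here and neither X9 nor any of its descendants is conditioned on, so the collider stays closed — the path is blocked at X9.
Path 3: X4 ← X3 → X5 ← X2 → X9 ← X7
  X5 is a collider here and neither X5 nor any of its descendants is conditioned on, so the collider stays closed — the path is blocked at X5.
Path 4: X4 ← X3 → X5 ← X1 → X9 ← X7
  X5 is a collider here and neither X5 nor any of its descendants is conditioned on, so the collider stays closed — the path is blocked at X5.
Path 5: X4 ← X3 → X5 ← X1 → X8 → X9 ← X7
  X5 is a collider here and neither X5 nor any of its descendants is conditioned on, so the collider stays closed — the path is blocked at X5.
All paths are blocked; X4 ⊥ X7 | {X1, X2} holds.

Yes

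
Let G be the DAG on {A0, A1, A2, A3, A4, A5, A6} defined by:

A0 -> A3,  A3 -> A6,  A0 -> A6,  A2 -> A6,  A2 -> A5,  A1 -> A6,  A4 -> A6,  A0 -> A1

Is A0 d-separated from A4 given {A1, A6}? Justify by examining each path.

No

There are 3 undirected paths between A0 and A4; checking each against the conditioning set {A1, A6}:
Path 1: A0 → A3 → A6 ← A4
  A3 is a chain and A3 is not conditioned on; A6 is a collider and A6 is conditioned on, which opens it — no node blocks this path, so it is active.
Path 2: A0 → A1 → A6 ← A4
  A1 is a chain here and A1 is conditioned on, so the path is blocked at A1.
Path 3: A0 → A6 ← A4
  A6 is a collider and A6 is conditioned on, which opens it — no node blocks this path, so it is active.
Since the path A0 → A3 → A6 ← A4 is active, A0 and A4 are not d-separated given {A1, A6}.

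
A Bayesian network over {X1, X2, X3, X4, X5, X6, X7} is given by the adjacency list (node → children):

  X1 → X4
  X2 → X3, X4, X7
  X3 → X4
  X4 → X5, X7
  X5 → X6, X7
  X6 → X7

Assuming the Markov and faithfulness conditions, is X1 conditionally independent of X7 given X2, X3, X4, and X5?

Yes — X1 and X7 are d-separated given {X2, X3, X4, X5}.

5 paths connect X1 and X7; each must be blocked for d-separation to hold:
Path 1: X1 → X4 → X7
  X4 is a chain here and X4 is conditioned on, so the path is blocked at X4.
Path 2: X1 → X4 ← X3 ← X2 → X7
  X3 is a chain here and X3 is conditioned on, so the path is blocked at X3.
Path 3: X1 → X4 ← X2 → X7
  X2 is a fork here and X2 is conditioned on, so the path is blocked at X2.
Path 4: X1 → X4 → X5 → X7
  X4 is a chain here and X4 is conditioned on, so the path is blocked at X4.
Path 5: X1 → X4 → X5 → X6 → X7
  X4 is a chain here and X4 is conditioned on, so the path is blocked at X4.
Every path is blocked, so X1 and X7 are d-separated given {X2, X3, X4, X5}.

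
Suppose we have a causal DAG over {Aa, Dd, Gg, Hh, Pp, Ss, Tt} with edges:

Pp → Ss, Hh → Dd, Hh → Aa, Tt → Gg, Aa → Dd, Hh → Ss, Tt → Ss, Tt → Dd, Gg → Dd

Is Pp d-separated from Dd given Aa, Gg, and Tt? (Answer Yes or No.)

Yes

There are 4 undirected paths between Pp and Dd; checking each against the conditioning set {Aa, Gg, Tt}:
  1. Pp → Ss ← Tt → Dd — Ss:collider[blocks]; Tt:fork[blocks] ⇒ blocked
  2. Pp → Ss ← Tt → Gg → Dd — Ss:collider[blocks]; Tt:fork[blocks]; Gg:chain[blocks] ⇒ blocked
  3. Pp → Ss ← Hh → Dd — Ss:collider[blocks]; Hh:fork[open] ⇒ blocked
  4. Pp → Ss ← Hh → Aa → Dd — Ss:collider[blocks]; Hh:fork[open]; Aa:chain[blocks] ⇒ blocked
All paths are blocked; Pp ⊥ Dd | {Aa, Gg, Tt} holds.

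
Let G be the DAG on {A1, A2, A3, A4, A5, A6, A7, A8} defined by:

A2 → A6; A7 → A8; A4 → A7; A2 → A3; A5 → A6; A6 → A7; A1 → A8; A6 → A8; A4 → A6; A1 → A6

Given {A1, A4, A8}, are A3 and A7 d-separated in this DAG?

No

4 paths connect A3 and A7; each must be blocked for d-separation to hold:
Path 1: A3 ← A2 → A6 → A7
  A2 is a fork and A2 is not conditioned on; A6 is a chain and A6 is not conditioned on — no node blocks this path, so it is active.
Path 2: A3 ← A2 → A6 ← A4 → A7
  A4 is a fork here and A4 is conditioned on, so the path is blocked at A4.
Path 3: A3 ← A2 → A6 → A8 ← A7
  A2 is a fork and A2 is not conditioned on; A6 is a chain and A6 is not conditioned on; A8 is a collider and A8 is conditioned on, which opens it — no node blocks this path, so it is active.
Path 4: A3 ← A2 → A6 ← A1 → A8 ← A7
  A1 is a fork here and A1 is conditioned on, so the path is blocked at A1.
Since the path A3 ← A2 → A6 → A7 is active, A3 and A7 are not d-separated given {A1, A4, A8}.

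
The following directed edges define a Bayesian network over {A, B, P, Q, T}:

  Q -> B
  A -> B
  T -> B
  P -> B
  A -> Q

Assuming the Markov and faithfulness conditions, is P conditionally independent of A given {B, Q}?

We examine all 2 paths between P and A:
Path 1: P → B ← A
  B is a collider and B is conditioned on, which opens it — no node blocks this path, so it is active.
Path 2: P → B ← Q ← A
  Q is a chain here and Q is conditioned on, so the path is blocked at Q.
Because an active path exists, P and A are not d-separated.

No — P and A are not d-separated given {B, Q}.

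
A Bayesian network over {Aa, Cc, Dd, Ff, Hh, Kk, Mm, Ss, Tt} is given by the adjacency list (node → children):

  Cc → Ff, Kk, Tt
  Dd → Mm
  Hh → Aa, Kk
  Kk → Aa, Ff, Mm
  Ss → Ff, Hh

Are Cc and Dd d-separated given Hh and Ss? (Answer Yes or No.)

There are 4 undirected paths between Cc and Dd; checking each against the conditioning set {Hh, Ss}:
Path 1: Cc → Ff ← Ss → Hh → Aa ← Kk → Mm ← Dd
  Ff is a collider here and neither Ff nor any of its descendants is conditioned on, so the collider stays closed — the path is blocked at Ff.
Path 2: Cc → Ff ← Ss → Hh → Kk → Mm ← Dd
  Ff is a collider here and neither Ff nor any of its descendants is conditioned on, so the collider stays closed — the path is blocked at Ff.
Path 3: Cc → Ff ← Kk → Mm ← Dd
  Ff is a collider here and neither Ff nor any of its descendants is conditioned on, so the collider stays closed — the path is blocked at Ff.
Path 4: Cc → Kk → Mm ← Dd
  Mm is a collider here and neither Mm nor any of its descendants is conditioned on, so the collider stays closed — the path is blocked at Mm.
All paths are blocked; Cc ⊥ Dd | {Hh, Ss} holds.

Yes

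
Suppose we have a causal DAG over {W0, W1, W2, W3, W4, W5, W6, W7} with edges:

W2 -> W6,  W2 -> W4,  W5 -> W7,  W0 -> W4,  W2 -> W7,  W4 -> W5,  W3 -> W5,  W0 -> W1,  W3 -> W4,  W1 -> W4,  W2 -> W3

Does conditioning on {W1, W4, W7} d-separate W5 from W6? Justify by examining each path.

No

There are 5 undirected paths between W5 and W6; checking each against the conditioning set {W1, W4, W7}:
Path 1: W5 ← W3 → W4 ← W2 → W6
  W3 is a fork and W3 is not conditioned on; W4 is a collider and W4 is conditioned on, which opens it; W2 is a fork and W2 is not conditioned on — no node blocks this path, so it is active.
Path 2: W5 ← W3 ← W2 → W6
  W3 is a chain and W3 is not conditioned on; W2 is a fork and W2 is not conditioned on — no node blocks this path, so it is active.
Path 3: W5 → W7 ← W2 → W6
  W7 is a collider and W7 is conditioned on, which opens it; W2 is a fork and W2 is not conditioned on — no node blocks this path, so it is active.
Path 4: W5 ← W4 ← W3 ← W2 → W6
  W4 is a chain here and W4 is conditioned on, so the path is blocked at W4.
Path 5: W5 ← W4 ← W2 → W6
  W4 is a chain here and W4 is conditioned on, so the path is blocked at W4.
At least one path is unblocked, so d-separation fails.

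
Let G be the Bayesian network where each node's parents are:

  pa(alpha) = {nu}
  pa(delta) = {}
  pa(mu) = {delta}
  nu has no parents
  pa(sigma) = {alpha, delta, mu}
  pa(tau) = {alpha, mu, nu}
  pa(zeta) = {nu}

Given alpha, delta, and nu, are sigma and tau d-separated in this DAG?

No

Enumerating the 4 paths from sigma to tau and testing each for blocking by {alpha, delta, nu}:
Path 1: sigma ← mu → tau
  mu is a fork and mu is not conditioned on — no node blocks this path, so it is active.
Path 2: sigma ← delta → mu → tau
  delta is a fork here and delta is conditioned on, so the path is blocked at delta.
Path 3: sigma ← alpha ← nu → tau
  alpha is a chain here and alpha is conditioned on, so the path is blocked at alpha.
Path 4: sigma ← alpha → tau
  alpha is a fork here and alpha is conditioned on, so the path is blocked at alpha.
At least one path is unblocked, so d-separation fails.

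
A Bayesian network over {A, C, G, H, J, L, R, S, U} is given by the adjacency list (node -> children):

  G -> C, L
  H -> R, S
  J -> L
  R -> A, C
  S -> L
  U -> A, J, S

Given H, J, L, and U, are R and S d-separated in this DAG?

There are 5 undirected paths between R and S; checking each against the conditioning set {H, J, L, U}:
  1. R → C ← G → L ← S — C:collider[blocks]; G:fork[open]; L:collider[open] ⇒ blocked
  2. R → C ← G → L ← J ← U → S — C:collider[blocks]; G:fork[open]; L:collider[open]; J:chain[blocks]; U:fork[blocks] ⇒ blocked
  3. R → A ← U → S — A:collider[blocks]; U:fork[blocks] ⇒ blocked
  4. R → A ← U → J → L ← S — A:collider[blocks]; U:fork[blocks]; J:chain[blocks]; L:collider[open] ⇒ blocked
  5. R ← H → S — H:fork[blocks] ⇒ blocked
Every path is blocked, so R and S are d-separated given {H, J, L, U}.

Yes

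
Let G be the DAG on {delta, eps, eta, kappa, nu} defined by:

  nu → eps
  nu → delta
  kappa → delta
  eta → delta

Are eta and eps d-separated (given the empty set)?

Yes

Only one path connects eta and eps:
Path 1: eta → delta ← nu → eps
  delta is a collider here and neither delta nor any of its descendants is conditioned on, so the collider stays closed — the path is blocked at delta.
Every path is blocked, so eta and eps are d-separated given ∅.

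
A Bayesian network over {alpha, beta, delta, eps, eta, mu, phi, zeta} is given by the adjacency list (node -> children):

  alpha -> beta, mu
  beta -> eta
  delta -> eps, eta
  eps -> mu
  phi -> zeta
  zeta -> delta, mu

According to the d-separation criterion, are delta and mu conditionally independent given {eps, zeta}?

Yes

We examine all 3 paths between delta and mu:
Path 1: delta ← zeta → mu
  zeta is a fork here and zeta is conditioned on, so the path is blocked at zeta.
Path 2: delta → eps → mu
  eps is a chain here and eps is conditioned on, so the path is blocked at eps.
Path 3: delta → eta ← beta ← alpha → mu
  eta is a collider here and neither eta nor any of its descendants is conditioned on, so the collider stays closed — the path is blocked at eta.
Since every path is blocked, d-separation holds.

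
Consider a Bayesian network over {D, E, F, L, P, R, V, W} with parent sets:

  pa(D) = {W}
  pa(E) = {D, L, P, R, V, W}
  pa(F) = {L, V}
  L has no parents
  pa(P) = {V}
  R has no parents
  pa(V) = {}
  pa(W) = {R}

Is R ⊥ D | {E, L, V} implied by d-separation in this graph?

No

There are 4 undirected paths between R and D; checking each against the conditioning set {E, L, V}:
Path 1: R → E ← D
  E is a collider and E is conditioned on, which opens it — no node blocks this path, so it is active.
Path 2: R → E ← W → D
  E is a collider and E is conditioned on, which opens it; W is a fork and W is not conditioned on — no node blocks this path, so it is active.
Path 3: R → W → E ← D
  W is a chain and W is not conditioned on; E is a collider and E is conditioned on, which opens it — no node blocks this path, so it is active.
Path 4: R → W → D
  W is a chain and W is not conditioned on — no node blocks this path, so it is active.
Since the path R → E ← D is active, R and D are not d-separated given {E, L, V}.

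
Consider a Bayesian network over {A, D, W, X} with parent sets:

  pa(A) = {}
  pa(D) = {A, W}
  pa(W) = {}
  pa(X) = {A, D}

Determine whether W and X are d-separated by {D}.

No

We examine all 2 paths between W and X:
  1. W → D → X — D:chain[blocks] ⇒ blocked
  2. W → D ← A → X — D:collider[open]; A:fork[open] ⇒ active
At least one path is unblocked, so d-separation fails.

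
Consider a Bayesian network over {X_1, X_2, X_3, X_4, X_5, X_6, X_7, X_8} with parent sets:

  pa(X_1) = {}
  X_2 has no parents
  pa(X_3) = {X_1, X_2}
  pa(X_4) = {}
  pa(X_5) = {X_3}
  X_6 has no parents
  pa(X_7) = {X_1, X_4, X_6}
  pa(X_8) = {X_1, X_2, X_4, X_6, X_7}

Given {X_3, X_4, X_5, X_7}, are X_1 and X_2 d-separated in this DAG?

5 paths connect X_1 and X_2; each must be blocked for d-separation to hold:
  1. X_1 → X_7 → X_8 ← X_2 — X_7:chain[blocks]; X_8:collider[blocks] ⇒ blocked
  2. X_1 → X_7 ← X_6 → X_8 ← X_2 — X_7:collider[open]; X_6:fork[open]; X_8:collider[blocks] ⇒ blocked
  3. X_1 → X_7 ← X_4 → X_8 ← X_2 — X_7:collider[open]; X_4:fork[blocks]; X_8:collider[blocks] ⇒ blocked
  4. X_1 → X_3 ← X_2 — X_3:collider[open] ⇒ active
  5. X_1 → X_8 ← X_2 — X_8:collider[blocks] ⇒ blocked
At least one path is unblocked, so d-separation fails.

No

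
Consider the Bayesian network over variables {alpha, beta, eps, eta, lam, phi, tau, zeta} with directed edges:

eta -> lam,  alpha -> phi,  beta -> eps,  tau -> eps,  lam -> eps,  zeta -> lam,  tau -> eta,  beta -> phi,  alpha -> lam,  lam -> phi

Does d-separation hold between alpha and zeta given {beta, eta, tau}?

Yes

Enumerating the 4 paths from alpha to zeta and testing each for blocking by {beta, eta, tau}:
  1. alpha → phi ← beta → eps ← tau → eta → lam ← zeta — phi:collider[blocks]; beta:fork[blocks]; eps:collider[blocks]; tau:fork[blocks]; eta:chain[blocks]; lam:collider[blocks] ⇒ blocked
  2. alpha → phi ← beta → eps ← lam ← zeta — phi:collider[blocks]; beta:fork[blocks]; eps:collider[blocks]; lam:chain[open] ⇒ blocked
  3. alpha → phi ← lam ← zeta — phi:collider[blocks]; lam:chain[open] ⇒ blocked
  4. alpha → lam ← zeta — lam:collider[blocks] ⇒ blocked
Since every path is blocked, d-separation holds.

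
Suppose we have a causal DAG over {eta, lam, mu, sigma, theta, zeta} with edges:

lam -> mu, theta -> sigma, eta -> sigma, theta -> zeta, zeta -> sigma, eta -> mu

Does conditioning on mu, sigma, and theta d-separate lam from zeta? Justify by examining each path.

2 paths connect lam and zeta; each must be blocked for d-separation to hold:
Path 1: lam → mu ← eta → sigma ← zeta
  mu is a collider and mu is conditioned on, which opens it; eta is a fork and eta is not conditioned on; sigma is a collider and sigma is conditioned on, which opens it — no node blocks this path, so it is active.
Path 2: lam → mu ← eta → sigma ← theta → zeta
  theta is a fork here and theta is conditioned on, so the path is blocked at theta.
Because an active path exists, lam and zeta are not d-separated.

No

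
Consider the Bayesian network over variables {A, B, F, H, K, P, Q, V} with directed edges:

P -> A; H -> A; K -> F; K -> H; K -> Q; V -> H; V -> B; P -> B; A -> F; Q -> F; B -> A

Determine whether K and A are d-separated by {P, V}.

We examine all 5 paths between K and A:
Path 1: K → F ← A
  F is a collider here and neither F nor any of its descendants is conditioned on, so the collider stays closed — the path is blocked at F.
Path 2: K → H → A
  H is a chain and H is not conditioned on — no node blocks this path, so it is active.
Path 3: K → H ← V → B → A
  H is a collider here and neither H nor any of its descendants is conditioned on, so the collider stays closed — the path is blocked at H.
Path 4: K → H ← V → B ← P → A
  H is a collider here and neither H nor any of its descendants is conditioned on, so the collider stays closed — the path is blocked at H.
Path 5: K → Q → F ← A
  F is a collider here and neither F nor any of its descendants is conditioned on, so the collider stays closed — the path is blocked at F.
Since the path K → H → A is active, K and A are not d-separated given {P, V}.

No — K and A are not d-separated given {P, V}.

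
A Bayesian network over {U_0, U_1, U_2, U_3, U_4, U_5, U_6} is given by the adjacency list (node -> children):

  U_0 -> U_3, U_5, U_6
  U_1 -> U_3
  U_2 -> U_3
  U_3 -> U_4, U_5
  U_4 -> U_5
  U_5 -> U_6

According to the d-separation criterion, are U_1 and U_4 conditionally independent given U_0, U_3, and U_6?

We examine all 4 paths between U_1 and U_4:
Path 1: U_1 → U_3 → U_4
  U_3 is a chain here and U_3 is conditioned on, so the path is blocked at U_3.
Path 2: U_1 → U_3 ← U_0 → U_6 ← U_5 ← U_4
  U_0 is a fork here and U_0 is conditioned on, so the path is blocked at U_0.
Path 3: U_1 → U_3 ← U_0 → U_5 ← U_4
  U_0 is a fork here and U_0 is conditioned on, so the path is blocked at U_0.
Path 4: U_1 → U_3 → U_5 ← U_4
  U_3 is a chain here and U_3 is conditioned on, so the path is blocked at U_3.
Every path is blocked, so U_1 and U_4 are d-separated given {U_0, U_3, U_6}.

Yes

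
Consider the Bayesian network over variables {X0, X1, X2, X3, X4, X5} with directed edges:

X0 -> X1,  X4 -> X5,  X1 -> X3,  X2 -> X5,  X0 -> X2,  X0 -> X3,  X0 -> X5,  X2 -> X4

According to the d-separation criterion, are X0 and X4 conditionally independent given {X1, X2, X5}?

No

4 paths connect X0 and X4; each must be blocked for d-separation to hold:
Path 1: X0 → X2 → X4
  X2 is a chain here and X2 is conditioned on, so the path is blocked at X2.
Path 2: X0 → X2 → X5 ← X4
  X2 is a chain here and X2 is conditioned on, so the path is blocked at X2.
Path 3: X0 → X5 ← X4
  X5 is a collider and X5 is conditioned on, which opens it — no node blocks this path, so it is active.
Path 4: X0 → X5 ← X2 → X4
  X2 is a fork here and X2 is conditioned on, so the path is blocked at X2.
Because an active path exists, X0 and X4 are not d-separated.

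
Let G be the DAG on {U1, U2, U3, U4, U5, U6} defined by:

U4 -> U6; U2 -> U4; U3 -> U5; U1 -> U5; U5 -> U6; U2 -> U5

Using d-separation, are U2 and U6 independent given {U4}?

Enumerating the 2 paths from U2 to U6 and testing each for blocking by {U4}:
Path 1: U2 → U4 → U6
  U4 is a chain here and U4 is conditioned on, so the path is blocked at U4.
Path 2: U2 → U5 → U6
  U5 is a chain and U5 is not conditioned on — no node blocks this path, so it is active.
At least one path is unblocked, so d-separation fails.

No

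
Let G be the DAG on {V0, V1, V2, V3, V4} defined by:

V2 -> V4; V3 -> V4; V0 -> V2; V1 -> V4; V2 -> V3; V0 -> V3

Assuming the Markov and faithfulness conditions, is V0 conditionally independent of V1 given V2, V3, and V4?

There are 4 undirected paths between V0 and V1; checking each against the conditioning set {V2, V3, V4}:
Path 1: V0 → V2 → V3 → V4 ← V1
  V2 is a chain here and V2 is conditioned on, so the path is blocked at V2.
Path 2: V0 → V2 → V4 ← V1
  V2 is a chain here and V2 is conditioned on, so the path is blocked at V2.
Path 3: V0 → V3 ← V2 → V4 ← V1
  V2 is a fork here and V2 is conditioned on, so the path is blocked at V2.
Path 4: V0 → V3 → V4 ← V1
  V3 is a chain here and V3 is conditioned on, so the path is blocked at V3.
All paths are blocked; V0 ⊥ V1 | {V2, V3, V4} holds.

Yes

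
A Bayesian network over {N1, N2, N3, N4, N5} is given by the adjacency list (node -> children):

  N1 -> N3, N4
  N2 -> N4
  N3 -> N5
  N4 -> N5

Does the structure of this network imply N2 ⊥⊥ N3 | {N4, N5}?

No

Enumerating the 2 paths from N2 to N3 and testing each for blocking by {N4, N5}:
Path 1: N2 → N4 ← N1 → N3
  N4 is a collider and N4 is conditioned on, which opens it; N1 is a fork and N1 is not conditioned on — no node blocks this path, so it is active.
Path 2: N2 → N4 → N5 ← N3
  N4 is a chain here and N4 is conditioned on, so the path is blocked at N4.
Since the path N2 → N4 ← N1 → N3 is active, N2 and N3 are not d-separated given {N4, N5}.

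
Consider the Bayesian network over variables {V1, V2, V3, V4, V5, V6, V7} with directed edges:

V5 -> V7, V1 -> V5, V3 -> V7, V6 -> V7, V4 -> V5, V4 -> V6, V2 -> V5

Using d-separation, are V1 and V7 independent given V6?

2 paths connect V1 and V7; each must be blocked for d-separation to hold:
Path 1: V1 → V5 ← V4 → V6 → V7
  V5 is a collider here and neither V5 nor any of its descendants is conditioned on, so the collider stays closed — the path is blocked at V5.
Path 2: V1 → V5 → V7
  V5 is a chain and V5 is not conditioned on — no node blocks this path, so it is active.
Because an active path exists, V1 and V7 are not d-separated.

No — V1 and V7 are not d-separated given {V6}.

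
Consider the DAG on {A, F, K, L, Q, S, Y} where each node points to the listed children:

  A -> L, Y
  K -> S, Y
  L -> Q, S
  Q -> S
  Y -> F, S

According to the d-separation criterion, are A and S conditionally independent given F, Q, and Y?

No

We examine all 4 paths between A and S:
Path 1: A → Y → S
  Y is a chain here and Y is conditioned on, so the path is blocked at Y.
Path 2: A → Y ← K → S
  Y is a collider and Y is conditioned on, which opens it; K is a fork and K is not conditioned on — no node blocks this path, so it is active.
Path 3: A → L → S
  L is a chain and L is not conditioned on — no node blocks this path, so it is active.
Path 4: A → L → Q → S
  Q is a chain here and Q is conditioned on, so the path is blocked at Q.
At least one path is unblocked, so d-separation fails.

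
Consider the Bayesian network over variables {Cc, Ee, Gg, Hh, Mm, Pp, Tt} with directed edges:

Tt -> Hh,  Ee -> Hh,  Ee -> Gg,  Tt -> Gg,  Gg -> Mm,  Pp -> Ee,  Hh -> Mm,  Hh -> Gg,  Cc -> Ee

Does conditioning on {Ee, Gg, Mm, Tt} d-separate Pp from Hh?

Yes

Enumerating the 4 paths from Pp to Hh and testing each for blocking by {Ee, Gg, Mm, Tt}:
Path 1: Pp → Ee → Hh
  Ee is a chain here and Ee is conditioned on, so the path is blocked at Ee.
Path 2: Pp → Ee → Gg ← Tt → Hh
  Ee is a chain here and Ee is conditioned on, so the path is blocked at Ee.
Path 3: Pp → Ee → Gg ← Hh
  Ee is a chain here and Ee is conditioned on, so the path is blocked at Ee.
Path 4: Pp → Ee → Gg → Mm ← Hh
  Ee is a chain here and Ee is conditioned on, so the path is blocked at Ee.
Every path is blocked, so Pp and Hh are d-separated given {Ee, Gg, Mm, Tt}.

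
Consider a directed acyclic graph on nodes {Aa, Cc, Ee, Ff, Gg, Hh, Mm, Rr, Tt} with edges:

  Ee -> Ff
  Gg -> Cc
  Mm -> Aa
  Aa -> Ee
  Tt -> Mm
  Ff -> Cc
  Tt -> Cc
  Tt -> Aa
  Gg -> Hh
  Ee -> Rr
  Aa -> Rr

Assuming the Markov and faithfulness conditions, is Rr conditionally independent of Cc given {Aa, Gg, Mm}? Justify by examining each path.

Enumerating the 6 paths from Rr to Cc and testing each for blocking by {Aa, Gg, Mm}:
  1. Rr ← Aa ← Mm ← Tt → Cc — Aa:chain[blocks]; Mm:chain[blocks]; Tt:fork[open] ⇒ blocked
  2. Rr ← Aa → Ee → Ff → Cc — Aa:fork[blocks]; Ee:chain[open]; Ff:chain[open] ⇒ blocked
  3. Rr ← Aa ← Tt → Cc — Aa:chain[blocks]; Tt:fork[open] ⇒ blocked
  4. Rr ← Ee ← Aa ← Mm ← Tt → Cc — Ee:chain[open]; Aa:chain[blocks]; Mm:chain[blocks]; Tt:fork[open] ⇒ blocked
  5. Rr ← Ee ← Aa ← Tt → Cc — Ee:chain[open]; Aa:chain[blocks]; Tt:fork[open] ⇒ blocked
  6. Rr ← Ee → Ff → Cc — Ee:fork[open]; Ff:chain[open] ⇒ active
Because an active path exists, Rr and Cc are not d-separated.

No — Rr and Cc are not d-separated given {Aa, Gg, Mm}.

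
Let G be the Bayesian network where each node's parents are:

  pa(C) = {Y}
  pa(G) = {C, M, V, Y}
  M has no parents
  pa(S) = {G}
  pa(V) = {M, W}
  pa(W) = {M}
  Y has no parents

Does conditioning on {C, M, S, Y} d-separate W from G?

No

4 paths connect W and G; each must be blocked for d-separation to hold:
Path 1: W ← M → V → G
  M is a fork here and M is conditioned on, so the path is blocked at M.
Path 2: W ← M → G
  M is a fork here and M is conditioned on, so the path is blocked at M.
Path 3: W → V ← M → G
  M is a fork here and M is conditioned on, so the path is blocked at M.
Path 4: W → V → G
  V is a chain and V is not conditioned on — no node blocks this path, so it is active.
Since the path W → V → G is active, W and G are not d-separated given {C, M, S, Y}.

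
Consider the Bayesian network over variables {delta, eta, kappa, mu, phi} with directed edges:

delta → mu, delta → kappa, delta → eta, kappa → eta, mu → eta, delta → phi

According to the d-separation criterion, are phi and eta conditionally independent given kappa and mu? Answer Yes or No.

No

There are 3 undirected paths between phi and eta; checking each against the conditioning set {kappa, mu}:
Path 1: phi ← delta → kappa → eta
  kappa is a chain here and kappa is conditioned on, so the path is blocked at kappa.
Path 2: phi ← delta → eta
  delta is a fork and delta is not conditioned on — no node blocks this path, so it is active.
Path 3: phi ← delta → mu → eta
  mu is a chain here and mu is conditioned on, so the path is blocked at mu.
Since the path phi ← delta → eta is active, phi and eta are not d-separated given {kappa, mu}.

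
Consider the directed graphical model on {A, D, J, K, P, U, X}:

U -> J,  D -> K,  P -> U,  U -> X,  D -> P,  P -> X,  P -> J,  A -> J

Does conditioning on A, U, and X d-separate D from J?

No — D and J are not d-separated given {A, U, X}.

Enumerating the 3 paths from D to J and testing each for blocking by {A, U, X}:
Path 1: D → P → J
  P is a chain and P is not conditioned on — no node blocks this path, so it is active.
Path 2: D → P → X ← U → J
  U is a fork here and U is conditioned on, so the path is blocked at U.
Path 3: D → P → U → J
  U is a chain here and U is conditioned on, so the path is blocked at U.
Because an active path exists, D and J are not d-separated.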